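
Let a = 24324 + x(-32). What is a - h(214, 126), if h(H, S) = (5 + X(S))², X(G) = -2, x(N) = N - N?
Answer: 24315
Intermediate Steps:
x(N) = 0
a = 24324 (a = 24324 + 0 = 24324)
h(H, S) = 9 (h(H, S) = (5 - 2)² = 3² = 9)
a - h(214, 126) = 24324 - 1*9 = 24324 - 9 = 24315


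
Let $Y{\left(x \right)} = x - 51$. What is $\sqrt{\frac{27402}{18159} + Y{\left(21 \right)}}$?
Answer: $\frac{2 i \sqrt{260969042}}{6053} \approx 5.3377 i$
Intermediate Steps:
$Y{\left(x \right)} = -51 + x$
$\sqrt{\frac{27402}{18159} + Y{\left(21 \right)}} = \sqrt{\frac{27402}{18159} + \left(-51 + 21\right)} = \sqrt{27402 \cdot \frac{1}{18159} - 30} = \sqrt{\frac{9134}{6053} - 30} = \sqrt{- \frac{172456}{6053}} = \frac{2 i \sqrt{260969042}}{6053}$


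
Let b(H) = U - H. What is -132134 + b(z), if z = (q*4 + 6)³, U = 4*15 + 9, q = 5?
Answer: -149641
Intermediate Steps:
U = 69 (U = 60 + 9 = 69)
z = 17576 (z = (5*4 + 6)³ = (20 + 6)³ = 26³ = 17576)
b(H) = 69 - H
-132134 + b(z) = -132134 + (69 - 1*17576) = -132134 + (69 - 17576) = -132134 - 17507 = -149641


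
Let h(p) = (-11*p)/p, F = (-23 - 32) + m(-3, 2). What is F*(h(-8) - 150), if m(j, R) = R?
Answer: 8533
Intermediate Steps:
F = -53 (F = (-23 - 32) + 2 = -55 + 2 = -53)
h(p) = -11
F*(h(-8) - 150) = -53*(-11 - 150) = -53*(-161) = 8533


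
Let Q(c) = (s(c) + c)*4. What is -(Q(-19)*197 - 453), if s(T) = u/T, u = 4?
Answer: 296227/19 ≈ 15591.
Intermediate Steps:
s(T) = 4/T
Q(c) = 4*c + 16/c (Q(c) = (4/c + c)*4 = (c + 4/c)*4 = 4*c + 16/c)
-(Q(-19)*197 - 453) = -((4*(-19) + 16/(-19))*197 - 453) = -((-76 + 16*(-1/19))*197 - 453) = -((-76 - 16/19)*197 - 453) = -(-1460/19*197 - 453) = -(-287620/19 - 453) = -1*(-296227/19) = 296227/19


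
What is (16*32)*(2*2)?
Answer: 2048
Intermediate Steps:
(16*32)*(2*2) = 512*4 = 2048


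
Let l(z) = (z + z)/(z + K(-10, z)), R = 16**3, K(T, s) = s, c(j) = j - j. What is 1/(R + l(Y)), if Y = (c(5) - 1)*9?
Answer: 1/4097 ≈ 0.00024408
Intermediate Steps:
c(j) = 0
R = 4096
Y = -9 (Y = (0 - 1)*9 = -1*9 = -9)
l(z) = 1 (l(z) = (z + z)/(z + z) = (2*z)/((2*z)) = (2*z)*(1/(2*z)) = 1)
1/(R + l(Y)) = 1/(4096 + 1) = 1/4097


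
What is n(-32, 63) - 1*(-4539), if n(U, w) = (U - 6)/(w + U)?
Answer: 140671/31 ≈ 4537.8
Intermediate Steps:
n(U, w) = (-6 + U)/(U + w)
n(-32, 63) - 1*(-4539) = (-6 - 32)/(-32 + 63) - 1*(-4539) = -38/31 + 4539 = 140671/31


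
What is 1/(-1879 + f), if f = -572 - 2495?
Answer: -1/4946 ≈ -0.00020218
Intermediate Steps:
f = -3067
1/(-1879 + f) = 1/(-1879 - 3067) = 1/(-4946) = -1/4946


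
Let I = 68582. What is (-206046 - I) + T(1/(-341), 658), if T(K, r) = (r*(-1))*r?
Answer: -707592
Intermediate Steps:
T(K, r) = -r² (T(K, r) = (-r)*r = -r²)
(-206046 - I) + T(1/(-341), 658) = (-206046 - 1*68582) - 1*658² = (-206046 - 68582) - 1*432964 = -274628 - 432964 = -707592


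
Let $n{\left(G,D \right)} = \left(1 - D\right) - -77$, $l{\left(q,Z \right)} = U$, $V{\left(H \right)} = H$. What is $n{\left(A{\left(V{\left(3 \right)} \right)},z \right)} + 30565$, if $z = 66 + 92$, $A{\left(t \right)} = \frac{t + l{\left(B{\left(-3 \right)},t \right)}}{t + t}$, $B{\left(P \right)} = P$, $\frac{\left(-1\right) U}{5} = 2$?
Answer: $30485$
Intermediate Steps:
$U = -10$ ($U = \left(-5\right) 2 = -10$)
$l{\left(q,Z \right)} = -10$
$A{\left(t \right)} = \frac{-10 + t}{2 t}$ ($A{\left(t \right)} = \frac{t - 10}{t + t} = \frac{-10 + t}{2 t}$)
$z = 158$
$n{\left(G,D \right)} = 78 - D$ ($n{\left(G,D \right)} = \left(1 - D\right) + 77 = 78 - D$)
$n{\left(A{\left(V{\left(3 \right)} \right)},z \right)} + 30565 = \left(78 - 158\right) + 30565 = -80 + 30565 = 30485$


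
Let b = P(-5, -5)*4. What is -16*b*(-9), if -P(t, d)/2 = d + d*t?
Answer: -23040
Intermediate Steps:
P(t, d) = -2*d - 2*d*t (P(t, d) = -2*(d + d*t) = -2*d - 2*d*t)
b = -160 (b = -2*(-5)*(1 - 5)*4 = -2*(-5)*(-4)*4 = -40*4 = -160)
-16*b*(-9) = -16*(-160)*(-9) = 2560*(-9) = -23040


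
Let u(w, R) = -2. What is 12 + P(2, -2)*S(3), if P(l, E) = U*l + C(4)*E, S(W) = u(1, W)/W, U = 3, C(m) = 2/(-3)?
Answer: 64/9 ≈ 7.1111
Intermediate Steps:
C(m) = -⅔ (C(m) = 2*(-⅓) = -⅔)
S(W) = -2/W
P(l, E) = 3*l - 2*E/3
12 + P(2, -2)*S(3) = 12 + (3*2 - ⅔*(-2))*(-2/3) = 12 + (6 + 4/3)*(-2*⅓) = 12 + (22/3)*(-⅔) = 12 - 44/9 = 64/9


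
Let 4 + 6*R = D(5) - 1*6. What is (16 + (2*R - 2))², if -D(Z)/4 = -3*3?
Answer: 4624/9 ≈ 513.78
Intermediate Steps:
D(Z) = 36 (D(Z) = -(-12)*3 = -4*(-9) = 36)
R = 13/3 (R = -⅔ + (36 - 1*6)/6 = -⅔ + (36 - 6)/6 = -⅔ + (⅙)*30 = -⅔ + 5 = 13/3 ≈ 4.3333)
(16 + (2*R - 2))² = (16 + (2*(13/3) - 2))² = (16 + (26/3 - 2))² = (16 + 20/3)² = (68/3)² = 4624/9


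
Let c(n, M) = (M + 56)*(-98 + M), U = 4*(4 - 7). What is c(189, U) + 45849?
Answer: 41009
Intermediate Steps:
U = -12 (U = 4*(-3) = -12)
c(n, M) = (-98 + M)*(56 + M) (c(n, M) = (56 + M)*(-98 + M) = (-98 + M)*(56 + M))
c(189, U) + 45849 = (-5488 + (-12)**2 - 42*(-12)) + 45849 = (-5488 + 144 + 504) + 45849 = -4840 + 45849 = 41009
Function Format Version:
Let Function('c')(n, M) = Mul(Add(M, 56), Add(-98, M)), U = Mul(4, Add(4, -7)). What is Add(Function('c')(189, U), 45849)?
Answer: 41009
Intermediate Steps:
U = -12 (U = Mul(4, -3) = -12)
Function('c')(n, M) = Mul(Add(-98, M), Add(56, M)) (Function('c')(n, M) = Mul(Add(56, M), Add(-98, M)) = Mul(Add(-98, M), Add(56, M)))
Add(Function('c')(189, U), 45849) = Add(Add(-5488, Pow(-12, 2), Mul(-42, -12)), 45849) = Add(Add(-5488, 144, 504), 45849) = Add(-4840, 45849) = 41009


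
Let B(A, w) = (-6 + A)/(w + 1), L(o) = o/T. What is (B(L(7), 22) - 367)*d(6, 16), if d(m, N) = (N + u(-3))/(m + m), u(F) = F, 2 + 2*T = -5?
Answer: -109837/276 ≈ -397.96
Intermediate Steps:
T = -7/2 (T = -1 + (½)*(-5) = -1 - 5/2 = -7/2 ≈ -3.5000)
L(o) = -2*o/7 (L(o) = o/(-7/2) = o*(-2/7) = -2*o/7)
B(A, w) = (-6 + A)/(1 + w)
d(m, N) = (-3 + N)/(2*m) (d(m, N) = (N - 3)/(m + m) = (-3 + N)/((2*m)) = (-3 + N)*(1/(2*m)) = (-3 + N)/(2*m))
(B(L(7), 22) - 367)*d(6, 16) = ((-6 - 2/7*7)/(1 + 22) - 367)*((½)*(-3 + 16)/6) = ((-6 - 2)/23 - 367)*((½)*(⅙)*13) = ((1/23)*(-8) - 367)*(13/12) = (-8/23 - 367)*(13/12) = -8449/23*13/12 = -109837/276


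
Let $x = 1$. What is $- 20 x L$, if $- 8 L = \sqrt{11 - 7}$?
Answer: $5$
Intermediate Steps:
$L = - \frac{1}{4}$ ($L = - \frac{\sqrt{11 - 7}}{8} = - \frac{\sqrt{4}}{8} = \left(- \frac{1}{8}\right) 2 = - \frac{1}{4} \approx -0.25$)
$- 20 x L = \left(-20\right) 1 \left(- \frac{1}{4}\right) = \left(-20\right) \left(- \frac{1}{4}\right) = 5$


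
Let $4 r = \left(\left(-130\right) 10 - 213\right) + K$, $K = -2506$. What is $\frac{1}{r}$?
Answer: $- \frac{4}{4019} \approx -0.00099527$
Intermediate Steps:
$r = - \frac{4019}{4}$ ($r = \frac{\left(\left(-130\right) 10 - 213\right) - 2506}{4} = \frac{\left(-1300 - 213\right) - 2506}{4} = \frac{-1513 - 2506}{4} = \frac{1}{4} \left(-4019\right) = - \frac{4019}{4} \approx -1004.8$)
$\frac{1}{r} = \frac{1}{- \frac{4019}{4}} = - \frac{4}{4019}$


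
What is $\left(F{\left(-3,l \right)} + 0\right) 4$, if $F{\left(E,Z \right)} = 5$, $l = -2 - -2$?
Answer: $20$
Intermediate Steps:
$l = 0$ ($l = -2 + 2 = 0$)
$\left(F{\left(-3,l \right)} + 0\right) 4 = \left(5 + 0\right) 4 = 5 \cdot 4 = 20$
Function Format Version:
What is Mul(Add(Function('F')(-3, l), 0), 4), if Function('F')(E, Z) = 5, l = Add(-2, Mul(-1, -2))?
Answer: 20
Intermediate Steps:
l = 0 (l = Add(-2, 2) = 0)
Mul(Add(Function('F')(-3, l), 0), 4) = Mul(Add(5, 0), 4) = Mul(5, 4) = 20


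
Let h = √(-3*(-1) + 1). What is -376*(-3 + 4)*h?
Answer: -752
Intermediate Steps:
h = 2 (h = √(3 + 1) = √4 = 2)
-376*(-3 + 4)*h = -376*(-3 + 4)*2 = -376*2 = -752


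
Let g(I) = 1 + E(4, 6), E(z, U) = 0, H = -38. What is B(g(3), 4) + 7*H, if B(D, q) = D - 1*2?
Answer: -267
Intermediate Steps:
g(I) = 1 (g(I) = 1 + 0 = 1)
B(D, q) = -2 + D (B(D, q) = D - 2 = -2 + D)
B(g(3), 4) + 7*H = (-2 + 1) + 7*(-38) = -1 - 266 = -267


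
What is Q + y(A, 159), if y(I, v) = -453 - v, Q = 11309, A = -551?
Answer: 10697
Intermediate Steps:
Q + y(A, 159) = 11309 + (-453 - 1*159) = 11309 + (-453 - 159) = 11309 - 612 = 10697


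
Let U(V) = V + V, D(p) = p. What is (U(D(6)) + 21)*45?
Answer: 1485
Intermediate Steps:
U(V) = 2*V
(U(D(6)) + 21)*45 = (2*6 + 21)*45 = (12 + 21)*45 = 33*45 = 1485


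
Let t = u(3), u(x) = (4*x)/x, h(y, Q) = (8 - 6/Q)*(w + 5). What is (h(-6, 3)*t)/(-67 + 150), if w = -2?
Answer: 72/83 ≈ 0.86747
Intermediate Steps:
h(y, Q) = 24 - 18/Q (h(y, Q) = (8 - 6/Q)*(-2 + 5) = (8 - 6/Q)*3 = 24 - 18/Q)
u(x) = 4
t = 4
(h(-6, 3)*t)/(-67 + 150) = ((24 - 18/3)*4)/(-67 + 150) = ((24 - 18*⅓)*4)/83 = ((24 - 6)*4)*(1/83) = (18*4)*(1/83) = 72*(1/83) = 72/83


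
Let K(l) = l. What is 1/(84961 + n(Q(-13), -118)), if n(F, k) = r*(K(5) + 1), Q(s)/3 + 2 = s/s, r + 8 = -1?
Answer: 1/84907 ≈ 1.1778e-5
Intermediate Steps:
r = -9 (r = -8 - 1 = -9)
Q(s) = -3 (Q(s) = -6 + 3*(s/s) = -6 + 3*1 = -6 + 3 = -3)
n(F, k) = -54 (n(F, k) = -9*(5 + 1) = -9*6 = -54)
1/(84961 + n(Q(-13), -118)) = 1/(84961 - 54) = 1/84907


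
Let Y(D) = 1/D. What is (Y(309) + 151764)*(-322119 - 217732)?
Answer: -25316354213527/309 ≈ -8.1930e+10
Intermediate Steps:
(Y(309) + 151764)*(-322119 - 217732) = (1/309 + 151764)*(-322119 - 217732) = (1/309 + 151764)*(-539851) = (46895077/309)*(-539851) = -25316354213527/309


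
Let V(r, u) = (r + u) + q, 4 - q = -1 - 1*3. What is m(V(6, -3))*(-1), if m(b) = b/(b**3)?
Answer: -1/121 ≈ -0.0082645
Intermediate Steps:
q = 8 (q = 4 - (-1 - 1*3) = 4 - (-1 - 3) = 4 - 1*(-4) = 4 + 4 = 8)
V(r, u) = 8 + r + u (V(r, u) = (r + u) + 8 = 8 + r + u)
m(b) = b**(-2) (m(b) = b/b**3 = b**(-2))
m(V(6, -3))*(-1) = -1/(8 + 6 - 3)**2 = -1/11**2 = (1/121)*(-1) = -1/121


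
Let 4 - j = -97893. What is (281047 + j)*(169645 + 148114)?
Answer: 120412866496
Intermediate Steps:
j = 97897 (j = 4 - 1*(-97893) = 4 + 97893 = 97897)
(281047 + j)*(169645 + 148114) = (281047 + 97897)*(169645 + 148114) = 378944*317759 = 120412866496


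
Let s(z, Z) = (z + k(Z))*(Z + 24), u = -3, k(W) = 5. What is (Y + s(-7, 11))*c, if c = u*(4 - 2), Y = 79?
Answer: -54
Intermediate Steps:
s(z, Z) = (5 + z)*(24 + Z) (s(z, Z) = (z + 5)*(Z + 24) = (5 + z)*(24 + Z))
c = -6 (c = -3*(4 - 2) = -3*2 = -6)
(Y + s(-7, 11))*c = (79 + (120 + 5*11 + 24*(-7) + 11*(-7)))*(-6) = (79 + (120 + 55 - 168 - 77))*(-6) = (79 - 70)*(-6) = 9*(-6) = -54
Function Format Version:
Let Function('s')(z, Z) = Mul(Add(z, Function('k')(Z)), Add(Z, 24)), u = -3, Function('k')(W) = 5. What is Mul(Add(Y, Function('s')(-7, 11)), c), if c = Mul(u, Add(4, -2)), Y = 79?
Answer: -54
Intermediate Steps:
Function('s')(z, Z) = Mul(Add(5, z), Add(24, Z)) (Function('s')(z, Z) = Mul(Add(z, 5), Add(Z, 24)) = Mul(Add(5, z), Add(24, Z)))
c = -6 (c = Mul(-3, Add(4, -2)) = Mul(-3, 2) = -6)
Mul(Add(Y, Function('s')(-7, 11)), c) = Mul(Add(79, Add(120, Mul(5, 11), Mul(24, -7), Mul(11, -7))), -6) = Mul(Add(79, Add(120, 55, -168, -77)), -6) = Mul(Add(79, -70), -6) = Mul(9, -6) = -54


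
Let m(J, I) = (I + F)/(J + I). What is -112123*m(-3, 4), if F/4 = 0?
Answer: -448492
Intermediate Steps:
F = 0 (F = 4*0 = 0)
m(J, I) = I/(I + J) (m(J, I) = (I + 0)/(J + I) = I/(I + J))
-112123*m(-3, 4) = -448492/(4 - 3) = -448492/1 = -448492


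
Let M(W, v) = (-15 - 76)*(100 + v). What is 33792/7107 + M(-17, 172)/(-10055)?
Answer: 171897008/23820295 ≈ 7.2164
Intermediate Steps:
M(W, v) = -9100 - 91*v (M(W, v) = -91*(100 + v) = -9100 - 91*v)
33792/7107 + M(-17, 172)/(-10055) = 33792/7107 + (-9100 - 91*172)/(-10055) = 33792*(1/7107) + (-9100 - 15652)*(-1/10055) = 11264/2369 - 24752*(-1/10055) = 11264/2369 + 24752/10055 = 171897008/23820295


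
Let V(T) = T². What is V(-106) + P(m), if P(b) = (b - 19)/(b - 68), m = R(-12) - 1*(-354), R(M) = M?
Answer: 3078987/274 ≈ 11237.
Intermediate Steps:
m = 342 (m = -12 - 1*(-354) = -12 + 354 = 342)
P(b) = (-19 + b)/(-68 + b)
V(-106) + P(m) = (-106)² + (-19 + 342)/(-68 + 342) = 11236 + 323/274 = 3078987/274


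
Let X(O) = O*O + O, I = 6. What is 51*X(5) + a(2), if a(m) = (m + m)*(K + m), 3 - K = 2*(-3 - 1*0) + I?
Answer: 1550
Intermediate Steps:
X(O) = O + O**2 (X(O) = O**2 + O = O + O**2)
K = 3 (K = 3 - (2*(-3 - 1*0) + 6) = 3 - (2*(-3 + 0) + 6) = 3 - (2*(-3) + 6) = 3 - (-6 + 6) = 3 - 1*0 = 3 + 0 = 3)
a(m) = 2*m*(3 + m) (a(m) = (m + m)*(3 + m) = (2*m)*(3 + m) = 2*m*(3 + m))
51*X(5) + a(2) = 51*(5*(1 + 5)) + 2*2*(3 + 2) = 51*(5*6) + 2*2*5 = 51*30 + 20 = 1530 + 20 = 1550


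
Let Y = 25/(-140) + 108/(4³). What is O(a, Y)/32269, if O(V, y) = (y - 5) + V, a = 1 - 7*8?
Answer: -6551/3614128 ≈ -0.0018126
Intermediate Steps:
a = -55 (a = 1 - 56 = -55)
Y = 169/112 (Y = 25*(-1/140) + 108/64 = -5/28 + 108*(1/64) = -5/28 + 27/16 = 169/112 ≈ 1.5089)
O(V, y) = -5 + V + y (O(V, y) = (-5 + y) + V = -5 + V + y)
O(a, Y)/32269 = (-5 - 55 + 169/112)/32269 = -6551/112*1/32269 = -6551/3614128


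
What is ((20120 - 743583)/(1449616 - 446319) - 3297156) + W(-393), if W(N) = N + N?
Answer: -3308816038237/1003297 ≈ -3.2979e+6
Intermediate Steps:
W(N) = 2*N
((20120 - 743583)/(1449616 - 446319) - 3297156) + W(-393) = ((20120 - 743583)/(1449616 - 446319) - 3297156) + 2*(-393) = (-723463/1003297 - 3297156) - 786 = -3308027446795/1003297 - 786 = -3308816038237/1003297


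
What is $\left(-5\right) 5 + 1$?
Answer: $-24$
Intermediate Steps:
$\left(-5\right) 5 + 1 = -25 + 1 = -24$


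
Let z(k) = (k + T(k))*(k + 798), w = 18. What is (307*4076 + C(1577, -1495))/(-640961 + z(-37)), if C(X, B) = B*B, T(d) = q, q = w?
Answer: -3486357/655420 ≈ -5.3193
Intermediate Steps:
q = 18
T(d) = 18
z(k) = (18 + k)*(798 + k) (z(k) = (k + 18)*(k + 798) = (18 + k)*(798 + k))
C(X, B) = B²
(307*4076 + C(1577, -1495))/(-640961 + z(-37)) = (307*4076 + (-1495)²)/(-640961 + (14364 + (-37)² + 816*(-37))) = (1251332 + 2235025)/(-640961 + (14364 + 1369 - 30192)) = 3486357/(-640961 - 14459) = 3486357/(-655420) = 3486357*(-1/655420) = -3486357/655420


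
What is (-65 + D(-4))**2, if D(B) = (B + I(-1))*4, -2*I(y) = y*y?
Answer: 6889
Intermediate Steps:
I(y) = -y**2/2 (I(y) = -y*y/2 = -y**2/2)
D(B) = -2 + 4*B (D(B) = (B - 1/2*(-1)**2)*4 = (B - 1/2*1)*4 = (B - 1/2)*4 = (-1/2 + B)*4 = -2 + 4*B)
(-65 + D(-4))**2 = (-65 + (-2 + 4*(-4)))**2 = (-65 + (-2 - 16))**2 = (-65 - 18)**2 = (-83)**2 = 6889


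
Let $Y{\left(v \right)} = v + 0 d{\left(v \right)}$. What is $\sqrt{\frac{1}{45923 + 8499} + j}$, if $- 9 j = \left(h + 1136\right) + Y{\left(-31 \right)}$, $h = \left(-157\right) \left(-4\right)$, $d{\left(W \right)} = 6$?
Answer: $\frac{i \sqrt{5132719337774}}{163266} \approx 13.876 i$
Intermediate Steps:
$h = 628$
$Y{\left(v \right)} = v$ ($Y{\left(v \right)} = v + 0 \cdot 6 = v + 0 = v$)
$j = - \frac{1733}{9}$ ($j = - \frac{\left(628 + 1136\right) - 31}{9} = - \frac{1764 - 31}{9} = \left(- \frac{1}{9}\right) 1733 = - \frac{1733}{9} \approx -192.56$)
$\sqrt{\frac{1}{45923 + 8499} + j} = \sqrt{\frac{1}{45923 + 8499} - \frac{1733}{9}} = \sqrt{\frac{1}{54422} - \frac{1733}{9}} = \sqrt{- \frac{94313317}{489798}} = \frac{i \sqrt{5132719337774}}{163266}$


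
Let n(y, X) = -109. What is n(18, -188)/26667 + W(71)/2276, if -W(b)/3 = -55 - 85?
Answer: 2738014/15173523 ≈ 0.18045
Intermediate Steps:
W(b) = 420 (W(b) = -3*(-55 - 85) = -3*(-140) = 420)
n(18, -188)/26667 + W(71)/2276 = -109/26667 + 420/2276 = -109*1/26667 + 420*(1/2276) = -109/26667 + 105/569 = 2738014/15173523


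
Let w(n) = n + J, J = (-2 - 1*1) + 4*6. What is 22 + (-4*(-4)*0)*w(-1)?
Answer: 22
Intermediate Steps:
J = 21 (J = (-2 - 1) + 24 = -3 + 24 = 21)
w(n) = 21 + n (w(n) = n + 21 = 21 + n)
22 + (-4*(-4)*0)*w(-1) = 22 + (-4*(-4)*0)*(21 - 1) = 22 + (16*0)*20 = 22 + 0*20 = 22 + 0 = 22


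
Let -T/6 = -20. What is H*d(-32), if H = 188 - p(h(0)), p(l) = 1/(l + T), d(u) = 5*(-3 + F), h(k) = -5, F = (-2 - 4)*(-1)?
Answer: 64857/23 ≈ 2819.9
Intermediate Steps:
T = 120 (T = -6*(-20) = 120)
F = 6 (F = -6*(-1) = 6)
d(u) = 15 (d(u) = 5*(-3 + 6) = 5*3 = 15)
p(l) = 1/(120 + l) (p(l) = 1/(l + 120) = 1/(120 + l))
H = 21619/115 (H = 188 - 1/(120 - 5) = 188 - 1/115 = 21619/115 ≈ 187.99)
H*d(-32) = (21619/115)*15 = 64857/23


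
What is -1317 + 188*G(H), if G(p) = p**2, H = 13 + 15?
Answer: 146075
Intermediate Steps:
H = 28
-1317 + 188*G(H) = -1317 + 188*28**2 = -1317 + 188*784 = -1317 + 147392 = 146075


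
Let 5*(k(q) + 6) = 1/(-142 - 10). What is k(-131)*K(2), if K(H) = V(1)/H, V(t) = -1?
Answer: 4561/1520 ≈ 3.0007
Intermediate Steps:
k(q) = -4561/760 (k(q) = -6 + 1/(5*(-142 - 10)) = -6 + (⅕)/(-152) = -6 + (⅕)*(-1/152) = -6 - 1/760 = -4561/760)
K(H) = -1/H
k(-131)*K(2) = -(-4561)/(760*2) = -4561/760*(-½) = 4561/1520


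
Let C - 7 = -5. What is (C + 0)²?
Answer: 4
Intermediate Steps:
C = 2 (C = 7 - 5 = 2)
(C + 0)² = (2 + 0)² = 2² = 4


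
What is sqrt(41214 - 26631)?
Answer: sqrt(14583) ≈ 120.76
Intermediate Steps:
sqrt(41214 - 26631) = sqrt(14583)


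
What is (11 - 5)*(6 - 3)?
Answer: 18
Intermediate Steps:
(11 - 5)*(6 - 3) = 6*3 = 18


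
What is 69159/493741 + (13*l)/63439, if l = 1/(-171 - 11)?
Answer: 61422795473/438514094186 ≈ 0.14007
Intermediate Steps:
l = -1/182 (l = 1/(-182) = -1/182 ≈ -0.0054945)
69159/493741 + (13*l)/63439 = 69159/493741 + (13*(-1/182))/63439 = 69159*(1/493741) - 1/14*1/63439 = 69159/493741 - 1/888146 = 61422795473/438514094186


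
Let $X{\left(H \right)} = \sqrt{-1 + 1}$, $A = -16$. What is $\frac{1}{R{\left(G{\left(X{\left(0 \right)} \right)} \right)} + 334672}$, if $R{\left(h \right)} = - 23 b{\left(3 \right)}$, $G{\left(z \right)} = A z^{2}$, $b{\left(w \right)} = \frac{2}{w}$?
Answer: $\frac{3}{1003970} \approx 2.9881 \cdot 10^{-6}$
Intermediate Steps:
$X{\left(H \right)} = 0$ ($X{\left(H \right)} = \sqrt{0} = 0$)
$G{\left(z \right)} = - 16 z^{2}$
$R{\left(h \right)} = - \frac{46}{3}$ ($R{\left(h \right)} = - 23 \cdot \frac{2}{3} = - 23 \cdot 2 \cdot \frac{1}{3} = \left(-23\right) \frac{2}{3} = - \frac{46}{3}$)
$\frac{1}{R{\left(G{\left(X{\left(0 \right)} \right)} \right)} + 334672} = \frac{1}{- \frac{46}{3} + 334672} = \frac{1}{\frac{1003970}{3}} = \frac{3}{1003970}$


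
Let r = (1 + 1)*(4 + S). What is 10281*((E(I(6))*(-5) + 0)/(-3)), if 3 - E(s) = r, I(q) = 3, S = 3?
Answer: -188485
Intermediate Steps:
r = 14 (r = (1 + 1)*(4 + 3) = 2*7 = 14)
E(s) = -11 (E(s) = 3 - 1*14 = 3 - 14 = -11)
10281*((E(I(6))*(-5) + 0)/(-3)) = 10281*((-11*(-5) + 0)/(-3)) = 10281*((55 + 0)*(-⅓)) = 10281*(55*(-⅓)) = 10281*(-55/3) = -188485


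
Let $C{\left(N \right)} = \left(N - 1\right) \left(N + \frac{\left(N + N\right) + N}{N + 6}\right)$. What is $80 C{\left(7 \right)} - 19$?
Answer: $\frac{53513}{13} \approx 4116.4$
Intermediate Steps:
$C{\left(N \right)} = \left(-1 + N\right) \left(N + \frac{3 N}{6 + N}\right)$ ($C{\left(N \right)} = \left(-1 + N\right) \left(N + \frac{2 N + N}{6 + N}\right) = \left(-1 + N\right) \left(N + \frac{3 N}{6 + N}\right)$)
$80 C{\left(7 \right)} - 19 = 80 \frac{7 \left(-9 + 7^{2} + 8 \cdot 7\right)}{6 + 7} - 19 = 80 \frac{7 \left(-9 + 49 + 56\right)}{13} - 19 = 80 \cdot 7 \cdot \frac{1}{13} \cdot 96 - 19 = 80 \cdot \frac{672}{13} - 19 = \frac{53760}{13} - 19 = \frac{53513}{13}$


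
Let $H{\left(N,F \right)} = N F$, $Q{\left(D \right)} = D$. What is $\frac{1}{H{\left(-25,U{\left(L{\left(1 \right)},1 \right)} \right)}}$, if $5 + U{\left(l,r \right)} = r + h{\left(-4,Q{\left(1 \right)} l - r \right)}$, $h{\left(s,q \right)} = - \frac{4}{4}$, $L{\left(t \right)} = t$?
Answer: $\frac{1}{125} \approx 0.008$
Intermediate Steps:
$h{\left(s,q \right)} = -1$ ($h{\left(s,q \right)} = \left(-4\right) \frac{1}{4} = -1$)
$U{\left(l,r \right)} = -6 + r$ ($U{\left(l,r \right)} = -5 + \left(r - 1\right) = -5 + \left(-1 + r\right) = -6 + r$)
$H{\left(N,F \right)} = F N$
$\frac{1}{H{\left(-25,U{\left(L{\left(1 \right)},1 \right)} \right)}} = \frac{1}{\left(-6 + 1\right) \left(-25\right)} = \frac{1}{\left(-5\right) \left(-25\right)} = \frac{1}{125}$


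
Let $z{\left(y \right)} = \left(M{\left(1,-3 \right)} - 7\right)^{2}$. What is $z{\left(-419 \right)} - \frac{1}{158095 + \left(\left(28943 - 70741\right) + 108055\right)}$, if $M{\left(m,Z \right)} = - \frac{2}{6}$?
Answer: $\frac{4021717}{74784} \approx 53.778$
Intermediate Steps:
$M{\left(m,Z \right)} = - \frac{1}{3}$ ($M{\left(m,Z \right)} = \left(-2\right) \frac{1}{6} = - \frac{1}{3}$)
$z{\left(y \right)} = \frac{484}{9}$ ($z{\left(y \right)} = \left(- \frac{1}{3} - 7\right)^{2} = \left(- \frac{22}{3}\right)^{2} = \frac{484}{9}$)
$z{\left(-419 \right)} - \frac{1}{158095 + \left(\left(28943 - 70741\right) + 108055\right)} = \frac{484}{9} - \frac{1}{158095 + \left(\left(28943 - 70741\right) + 108055\right)} = \frac{484}{9} - \frac{1}{158095 + \left(-41798 + 108055\right)} = \frac{484}{9} - \frac{1}{158095 + 66257} = \frac{484}{9} - \frac{1}{224352} = \frac{4021717}{74784}$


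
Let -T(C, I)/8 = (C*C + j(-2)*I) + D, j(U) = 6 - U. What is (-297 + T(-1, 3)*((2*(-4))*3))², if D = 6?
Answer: 31979025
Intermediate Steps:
T(C, I) = -48 - 64*I - 8*C² (T(C, I) = -8*((C*C + (6 - 1*(-2))*I) + 6) = -8*((C² + (6 + 2)*I) + 6) = -8*((C² + 8*I) + 6) = -8*(6 + C² + 8*I) = -48 - 64*I - 8*C²)
(-297 + T(-1, 3)*((2*(-4))*3))² = (-297 + (-48 - 64*3 - 8*(-1)²)*((2*(-4))*3))² = (-297 + (-48 - 192 - 8*1)*(-8*3))² = (-297 + (-48 - 192 - 8)*(-24))² = (-297 - 248*(-24))² = (-297 + 5952)² = 5655² = 31979025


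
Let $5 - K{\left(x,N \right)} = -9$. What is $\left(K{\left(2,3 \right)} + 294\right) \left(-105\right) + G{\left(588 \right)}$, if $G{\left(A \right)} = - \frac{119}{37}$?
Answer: $- \frac{1196699}{37} \approx -32343.0$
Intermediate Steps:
$K{\left(x,N \right)} = 14$ ($K{\left(x,N \right)} = 5 - -9 = 5 + 9 = 14$)
$G{\left(A \right)} = - \frac{119}{37}$ ($G{\left(A \right)} = \left(-119\right) \frac{1}{37} = - \frac{119}{37}$)
$\left(K{\left(2,3 \right)} + 294\right) \left(-105\right) + G{\left(588 \right)} = \left(14 + 294\right) \left(-105\right) - \frac{119}{37} = 308 \left(-105\right) - \frac{119}{37} = -32340 - \frac{119}{37} = - \frac{1196699}{37}$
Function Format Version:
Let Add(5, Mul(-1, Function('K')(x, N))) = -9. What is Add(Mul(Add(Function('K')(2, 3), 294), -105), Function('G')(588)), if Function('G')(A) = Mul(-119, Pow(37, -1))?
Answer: Rational(-1196699, 37) ≈ -32343.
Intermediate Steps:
Function('K')(x, N) = 14 (Function('K')(x, N) = Add(5, Mul(-1, -9)) = Add(5, 9) = 14)
Function('G')(A) = Rational(-119, 37) (Function('G')(A) = Mul(-119, Rational(1, 37)) = Rational(-119, 37))
Add(Mul(Add(Function('K')(2, 3), 294), -105), Function('G')(588)) = Add(Mul(Add(14, 294), -105), Rational(-119, 37)) = Add(Mul(308, -105), Rational(-119, 37)) = Add(-32340, Rational(-119, 37)) = Rational(-1196699, 37)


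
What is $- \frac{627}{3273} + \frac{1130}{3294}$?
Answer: $\frac{272192}{1796877} \approx 0.15148$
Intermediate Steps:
$- \frac{627}{3273} + \frac{1130}{3294} = \left(-627\right) \frac{1}{3273} + 1130 \cdot \frac{1}{3294} = - \frac{209}{1091} + \frac{565}{1647} = \frac{272192}{1796877}$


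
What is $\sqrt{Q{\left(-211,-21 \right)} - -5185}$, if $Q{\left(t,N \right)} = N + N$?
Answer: $\sqrt{5143} \approx 71.715$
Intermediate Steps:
$Q{\left(t,N \right)} = 2 N$
$\sqrt{Q{\left(-211,-21 \right)} - -5185} = \sqrt{2 \left(-21\right) - -5185} = \sqrt{-42 + 5185} = \sqrt{5143}$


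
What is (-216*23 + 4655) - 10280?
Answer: -10593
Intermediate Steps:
(-216*23 + 4655) - 10280 = (-4968 + 4655) - 10280 = -313 - 10280 = -10593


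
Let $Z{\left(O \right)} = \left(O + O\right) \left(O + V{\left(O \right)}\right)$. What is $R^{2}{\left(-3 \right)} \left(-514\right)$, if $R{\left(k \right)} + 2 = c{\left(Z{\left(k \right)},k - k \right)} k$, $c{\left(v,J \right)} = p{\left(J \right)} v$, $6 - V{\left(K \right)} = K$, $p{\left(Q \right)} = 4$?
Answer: $-95038600$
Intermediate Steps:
$V{\left(K \right)} = 6 - K$
$Z{\left(O \right)} = 12 O$ ($Z{\left(O \right)} = \left(O + O\right) \left(O - \left(-6 + O\right)\right) = 2 O 6 = 12 O$)
$c{\left(v,J \right)} = 4 v$
$R{\left(k \right)} = -2 + 48 k^{2}$ ($R{\left(k \right)} = -2 + 4 \cdot 12 k k = -2 + 48 k k = -2 + 48 k^{2}$)
$R^{2}{\left(-3 \right)} \left(-514\right) = \left(-2 + 48 \left(-3\right)^{2}\right)^{2} \left(-514\right) = \left(-2 + 48 \cdot 9\right)^{2} \left(-514\right) = \left(-2 + 432\right)^{2} \left(-514\right) = 430^{2} \left(-514\right) = 184900 \left(-514\right) = -95038600$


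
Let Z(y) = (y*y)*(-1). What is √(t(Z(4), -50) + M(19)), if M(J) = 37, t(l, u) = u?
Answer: I*√13 ≈ 3.6056*I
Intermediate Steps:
Z(y) = -y² (Z(y) = y²*(-1) = -y²)
√(t(Z(4), -50) + M(19)) = √(-50 + 37) = √(-13) = I*√13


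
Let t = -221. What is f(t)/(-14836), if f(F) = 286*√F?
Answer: -143*I*√221/7418 ≈ -0.28658*I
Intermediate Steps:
f(t)/(-14836) = (286*√(-221))/(-14836) = (286*(I*√221))*(-1/14836) = (286*I*√221)*(-1/14836) = -143*I*√221/7418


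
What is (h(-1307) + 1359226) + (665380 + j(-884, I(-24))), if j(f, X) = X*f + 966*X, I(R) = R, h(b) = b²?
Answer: 3730887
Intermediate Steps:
j(f, X) = 966*X + X*f
(h(-1307) + 1359226) + (665380 + j(-884, I(-24))) = ((-1307)² + 1359226) + (665380 - 24*(966 - 884)) = (1708249 + 1359226) + (665380 - 24*82) = 3067475 + (665380 - 1968) = 3067475 + 663412 = 3730887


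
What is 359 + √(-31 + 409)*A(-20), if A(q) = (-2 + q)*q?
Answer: 359 + 1320*√42 ≈ 8913.6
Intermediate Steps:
A(q) = q*(-2 + q)
359 + √(-31 + 409)*A(-20) = 359 + √(-31 + 409)*(-20*(-2 - 20)) = 359 + √378*(-20*(-22)) = 359 + (3*√42)*440 = 359 + 1320*√42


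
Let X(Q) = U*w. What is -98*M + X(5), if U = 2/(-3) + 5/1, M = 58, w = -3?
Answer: -5697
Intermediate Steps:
U = 13/3 (U = 2*(-1/3) + 5*1 = -2/3 + 5 = 13/3 ≈ 4.3333)
X(Q) = -13 (X(Q) = (13/3)*(-3) = -13)
-98*M + X(5) = -98*58 - 13 = -5684 - 13 = -5697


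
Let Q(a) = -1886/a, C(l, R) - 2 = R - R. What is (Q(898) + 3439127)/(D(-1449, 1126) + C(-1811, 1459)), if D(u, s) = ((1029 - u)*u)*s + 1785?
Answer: -308833416/363064864933 ≈ -0.00085063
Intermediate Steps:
C(l, R) = 2 (C(l, R) = 2 + (R - R) = 2 + 0 = 2)
D(u, s) = 1785 + s*u*(1029 - u) (D(u, s) = (u*(1029 - u))*s + 1785 = s*u*(1029 - u) + 1785 = 1785 + s*u*(1029 - u))
(Q(898) + 3439127)/(D(-1449, 1126) + C(-1811, 1459)) = (-1886/898 + 3439127)/((1785 - 1*1126*(-1449)² + 1029*1126*(-1449)) + 2) = (-1886*1/898 + 3439127)/((1785 - 1*1126*2099601 - 1678889646) + 2) = (-943/449 + 3439127)/((1785 - 2364150726 - 1678889646) + 2) = 1544167080/(449*(-4043038587 + 2)) = (1544167080/449)/(-4043038585) = (1544167080/449)*(-1/4043038585) = -308833416/363064864933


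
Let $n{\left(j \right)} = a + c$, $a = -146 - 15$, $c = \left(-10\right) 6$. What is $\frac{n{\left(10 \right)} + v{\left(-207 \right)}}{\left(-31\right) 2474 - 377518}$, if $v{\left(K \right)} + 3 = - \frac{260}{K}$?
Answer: $\frac{11527}{23505471} \approx 0.0004904$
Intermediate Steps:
$c = -60$
$a = -161$ ($a = -146 - 15 = -161$)
$n{\left(j \right)} = -221$ ($n{\left(j \right)} = -161 - 60 = -221$)
$v{\left(K \right)} = -3 - \frac{260}{K}$
$\frac{n{\left(10 \right)} + v{\left(-207 \right)}}{\left(-31\right) 2474 - 377518} = \frac{-221 - \left(3 + \frac{260}{-207}\right)}{\left(-31\right) 2474 - 377518} = \frac{-221 - \frac{361}{207}}{-76694 - 377518} = \frac{-221 + \left(-3 + \frac{260}{207}\right)}{-454212} = \left(-221 - \frac{361}{207}\right) \left(- \frac{1}{454212}\right) = \left(- \frac{46108}{207}\right) \left(- \frac{1}{454212}\right) = \frac{11527}{23505471}$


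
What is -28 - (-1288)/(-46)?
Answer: -56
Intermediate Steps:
-28 - (-1288)/(-46) = -28 - (-1288)*(-1)/46 = -28 - 28*1 = -28 - 28 = -56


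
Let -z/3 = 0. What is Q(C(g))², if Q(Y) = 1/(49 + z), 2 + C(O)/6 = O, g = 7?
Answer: 1/2401 ≈ 0.00041649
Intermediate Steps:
z = 0 (z = -3*0 = 0)
C(O) = -12 + 6*O
Q(Y) = 1/49 (Q(Y) = 1/(49 + 0) = 1/49)
Q(C(g))² = (1/49)² = 1/2401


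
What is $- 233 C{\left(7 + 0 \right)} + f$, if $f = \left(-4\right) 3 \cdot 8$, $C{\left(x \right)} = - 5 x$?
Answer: $8059$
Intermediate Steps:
$f = -96$ ($f = \left(-12\right) 8 = -96$)
$- 233 C{\left(7 + 0 \right)} + f = - 233 \left(- 5 \left(7 + 0\right)\right) - 96 = - 233 \left(\left(-5\right) 7\right) - 96 = \left(-233\right) \left(-35\right) - 96 = 8155 - 96 = 8059$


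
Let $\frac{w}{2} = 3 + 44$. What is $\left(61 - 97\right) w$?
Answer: $-3384$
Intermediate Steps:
$w = 94$ ($w = 2 \left(3 + 44\right) = 2 \cdot 47 = 94$)
$\left(61 - 97\right) w = \left(61 - 97\right) 94 = \left(-36\right) 94 = -3384$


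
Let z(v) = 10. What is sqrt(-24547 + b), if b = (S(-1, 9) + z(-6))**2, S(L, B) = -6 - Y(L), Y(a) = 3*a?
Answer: 3*I*sqrt(2722) ≈ 156.52*I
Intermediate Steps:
S(L, B) = -6 - 3*L
b = 49 (b = ((-6 - 3*(-1)) + 10)**2 = ((-6 + 3) + 10)**2 = (-3 + 10)**2 = 7**2 = 49)
sqrt(-24547 + b) = sqrt(-24547 + 49) = sqrt(-24498) = 3*I*sqrt(2722)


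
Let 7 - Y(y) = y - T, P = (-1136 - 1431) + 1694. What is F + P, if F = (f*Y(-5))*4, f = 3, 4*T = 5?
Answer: -714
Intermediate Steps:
T = 5/4 (T = (1/4)*5 = 5/4 ≈ 1.2500)
P = -873 (P = -2567 + 1694 = -873)
Y(y) = 33/4 - y (Y(y) = 7 - (y - 1*5/4) = 7 - (y - 5/4) = 7 - (-5/4 + y) = 7 + (5/4 - y) = 33/4 - y)
F = 159 (F = (3*(33/4 - 1*(-5)))*4 = (3*(33/4 + 5))*4 = (3*(53/4))*4 = (159/4)*4 = 159)
F + P = 159 - 873 = -714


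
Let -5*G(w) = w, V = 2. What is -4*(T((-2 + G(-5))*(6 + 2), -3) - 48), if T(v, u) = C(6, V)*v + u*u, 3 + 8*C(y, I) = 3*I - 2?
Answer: 160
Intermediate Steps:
C(y, I) = -5/8 + 3*I/8 (C(y, I) = -3/8 + (3*I - 2)/8 = -3/8 + (-2 + 3*I)/8 = -3/8 + (-1/4 + 3*I/8) = -5/8 + 3*I/8)
G(w) = -w/5
T(v, u) = u**2 + v/8 (T(v, u) = (-5/8 + (3/8)*2)*v + u*u = (-5/8 + 3/4)*v + u**2 = v/8 + u**2 = u**2 + v/8)
-4*(T((-2 + G(-5))*(6 + 2), -3) - 48) = -4*(((-3)**2 + ((-2 - 1/5*(-5))*(6 + 2))/8) - 48) = -4*((9 + ((-2 + 1)*8)/8) - 48) = -4*((9 + (-1*8)/8) - 48) = -4*((9 + (1/8)*(-8)) - 48) = -4*((9 - 1) - 48) = -4*(8 - 48) = -4*(-40) = 160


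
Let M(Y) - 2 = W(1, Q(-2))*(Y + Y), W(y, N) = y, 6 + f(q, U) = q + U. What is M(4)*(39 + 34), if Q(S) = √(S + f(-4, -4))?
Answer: 730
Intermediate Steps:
f(q, U) = -6 + U + q (f(q, U) = -6 + (q + U) = -6 + (U + q) = -6 + U + q)
Q(S) = √(-14 + S) (Q(S) = √(S + (-6 - 4 - 4)) = √(S - 14) = √(-14 + S))
M(Y) = 2 + 2*Y (M(Y) = 2 + 1*(Y + Y) = 2 + 1*(2*Y) = 2 + 2*Y)
M(4)*(39 + 34) = (2 + 2*4)*(39 + 34) = (2 + 8)*73 = 10*73 = 730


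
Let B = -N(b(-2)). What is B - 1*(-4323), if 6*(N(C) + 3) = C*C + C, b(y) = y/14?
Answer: 211975/49 ≈ 4326.0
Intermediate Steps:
b(y) = y/14 (b(y) = y*(1/14) = y/14)
N(C) = -3 + C/6 + C**2/6 (N(C) = -3 + (C*C + C)/6 = -3 + (C**2 + C)/6 = -3 + (C + C**2)/6 = -3 + (C/6 + C**2/6) = -3 + C/6 + C**2/6)
B = 148/49 (B = -(-3 + ((1/14)*(-2))/6 + ((1/14)*(-2))**2/6) = -(-3 + (1/6)*(-1/7) + (-1/7)**2/6) = -(-3 - 1/42 + (1/6)*(1/49)) = -(-3 - 1/42 + 1/294) = -1*(-148/49) = 148/49 ≈ 3.0204)
B - 1*(-4323) = 148/49 - 1*(-4323) = 148/49 + 4323 = 211975/49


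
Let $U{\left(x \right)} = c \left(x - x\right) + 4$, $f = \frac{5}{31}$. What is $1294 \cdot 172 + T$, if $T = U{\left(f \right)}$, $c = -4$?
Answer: $222572$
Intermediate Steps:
$f = \frac{5}{31}$ ($f = 5 \cdot \frac{1}{31} = \frac{5}{31} \approx 0.16129$)
$U{\left(x \right)} = 4$ ($U{\left(x \right)} = - 4 \left(x - x\right) + 4 = \left(-4\right) 0 + 4 = 0 + 4 = 4$)
$T = 4$
$1294 \cdot 172 + T = 1294 \cdot 172 + 4 = 222568 + 4 = 222572$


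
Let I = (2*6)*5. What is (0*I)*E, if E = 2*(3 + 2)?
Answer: 0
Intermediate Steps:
I = 60 (I = 12*5 = 60)
E = 10 (E = 2*5 = 10)
(0*I)*E = (0*60)*10 = 0*10 = 0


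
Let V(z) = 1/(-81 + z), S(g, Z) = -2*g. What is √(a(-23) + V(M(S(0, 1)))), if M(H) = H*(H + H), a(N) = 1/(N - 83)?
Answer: I*√19822/954 ≈ 0.14758*I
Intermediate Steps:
a(N) = 1/(-83 + N)
M(H) = 2*H² (M(H) = H*(2*H) = 2*H²)
√(a(-23) + V(M(S(0, 1)))) = √(1/(-83 - 23) + 1/(-81 + 2*(-2*0)²)) = √(1/(-106) + 1/(-81 + 2*0²)) = √(-1/106 + 1/(-81 + 2*0)) = √(-1/106 + 1/(-81 + 0)) = √(-1/106 + 1/(-81)) = √(-1/106 - 1/81) = √(-187/8586) = I*√19822/954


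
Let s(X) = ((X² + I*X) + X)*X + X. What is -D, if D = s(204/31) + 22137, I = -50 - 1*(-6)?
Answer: -612694947/29791 ≈ -20566.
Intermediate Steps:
I = -44 (I = -50 + 6 = -44)
s(X) = X + X*(X² - 43*X) (s(X) = ((X² - 44*X) + X)*X + X = (X² - 43*X)*X + X = X*(X² - 43*X) + X = X + X*(X² - 43*X))
D = 612694947/29791 (D = (204/31)*(1 + (204/31)² - 8772/31) + 22137 = (204*(1/31))*(1 + (204*(1/31))² - 8772/31) + 22137 = 204*(1 + (204/31)² - 43*204/31)/31 + 22137 = 204*(1 + 41616/961 - 8772/31)/31 + 22137 = (204/31)*(-229355/961) + 22137 = -46788420/29791 + 22137 = 612694947/29791 ≈ 20566.)
-D = -1*612694947/29791 = -612694947/29791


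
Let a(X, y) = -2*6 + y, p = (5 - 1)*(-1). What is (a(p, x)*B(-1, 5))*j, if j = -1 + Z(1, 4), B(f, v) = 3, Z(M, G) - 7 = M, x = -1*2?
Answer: -294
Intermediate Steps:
x = -2
Z(M, G) = 7 + M
p = -4 (p = 4*(-1) = -4)
a(X, y) = -12 + y
j = 7 (j = -1 + (7 + 1) = -1 + 8 = 7)
(a(p, x)*B(-1, 5))*j = ((-12 - 2)*3)*7 = -14*3*7 = -42*7 = -294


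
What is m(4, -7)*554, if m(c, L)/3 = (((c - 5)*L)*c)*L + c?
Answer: -319104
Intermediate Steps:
m(c, L) = 3*c + 3*c*L**2*(-5 + c) (m(c, L) = 3*((((c - 5)*L)*c)*L + c) = 3*((((-5 + c)*L)*c)*L + c) = 3*(((L*(-5 + c))*c)*L + c) = 3*((L*c*(-5 + c))*L + c) = 3*(c*L**2*(-5 + c) + c) = 3*(c + c*L**2*(-5 + c)) = 3*c + 3*c*L**2*(-5 + c))
m(4, -7)*554 = (3*4*(1 - 5*(-7)**2 + 4*(-7)**2))*554 = (3*4*(1 - 5*49 + 4*49))*554 = (3*4*(1 - 245 + 196))*554 = (3*4*(-48))*554 = -576*554 = -319104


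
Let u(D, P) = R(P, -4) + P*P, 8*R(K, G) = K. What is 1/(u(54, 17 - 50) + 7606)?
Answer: 8/69527 ≈ 0.00011506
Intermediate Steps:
R(K, G) = K/8
u(D, P) = P² + P/8 (u(D, P) = P/8 + P*P = P/8 + P² = P² + P/8)
1/(u(54, 17 - 50) + 7606) = 1/((17 - 50)*(⅛ + (17 - 50)) + 7606) = 1/(-33*(⅛ - 33) + 7606) = 1/(-33*(-263/8) + 7606) = 1/(8679/8 + 7606) = 1/(69527/8) = 8/69527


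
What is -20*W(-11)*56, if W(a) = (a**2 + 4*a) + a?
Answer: -73920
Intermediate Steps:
W(a) = a**2 + 5*a
-20*W(-11)*56 = -(-220)*(5 - 11)*56 = -(-220)*(-6)*56 = -20*66*56 = -1320*56 = -73920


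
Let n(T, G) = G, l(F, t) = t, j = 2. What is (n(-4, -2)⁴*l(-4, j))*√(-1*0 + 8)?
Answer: 64*√2 ≈ 90.510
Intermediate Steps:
(n(-4, -2)⁴*l(-4, j))*√(-1*0 + 8) = ((-2)⁴*2)*√(-1*0 + 8) = (16*2)*√(0 + 8) = 32*√8 = 32*(2*√2) = 64*√2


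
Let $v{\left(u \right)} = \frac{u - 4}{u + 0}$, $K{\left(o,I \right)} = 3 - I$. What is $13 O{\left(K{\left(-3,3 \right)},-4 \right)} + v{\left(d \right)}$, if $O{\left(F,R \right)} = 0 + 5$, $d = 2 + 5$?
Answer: $\frac{458}{7} \approx 65.429$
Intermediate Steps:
$d = 7$
$v{\left(u \right)} = \frac{-4 + u}{u}$
$O{\left(F,R \right)} = 5$
$13 O{\left(K{\left(-3,3 \right)},-4 \right)} + v{\left(d \right)} = 13 \cdot 5 + \frac{-4 + 7}{7} = 65 + \frac{1}{7} \cdot 3 = 65 + \frac{3}{7} = \frac{458}{7}$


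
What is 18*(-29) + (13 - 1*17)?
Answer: -526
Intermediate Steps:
18*(-29) + (13 - 1*17) = -522 + (13 - 17) = -522 - 4 = -526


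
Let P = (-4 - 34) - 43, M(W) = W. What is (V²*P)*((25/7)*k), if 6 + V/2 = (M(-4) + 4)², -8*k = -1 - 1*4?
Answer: -182250/7 ≈ -26036.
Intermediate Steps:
k = 5/8 (k = -(-1 - 1*4)/8 = -(-1 - 4)/8 = -⅛*(-5) = 5/8 ≈ 0.62500)
V = -12 (V = -12 + 2*(-4 + 4)² = -12 + 2*0² = -12 + 2*0 = -12 + 0 = -12)
P = -81 (P = -38 - 43 = -81)
(V²*P)*((25/7)*k) = ((-12)²*(-81))*((25/7)*(5/8)) = (144*(-81))*((25*(⅐))*(5/8)) = -291600*5/(7*8) = -11664*125/56 = -182250/7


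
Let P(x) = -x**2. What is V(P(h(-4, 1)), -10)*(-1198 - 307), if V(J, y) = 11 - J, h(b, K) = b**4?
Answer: -98648235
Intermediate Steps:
V(P(h(-4, 1)), -10)*(-1198 - 307) = (11 - (-1)*((-4)**4)**2)*(-1198 - 307) = (11 - (-1)*256**2)*(-1505) = (11 - (-1)*65536)*(-1505) = (11 - 1*(-65536))*(-1505) = (11 + 65536)*(-1505) = 65547*(-1505) = -98648235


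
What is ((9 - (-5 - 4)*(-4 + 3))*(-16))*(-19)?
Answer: 0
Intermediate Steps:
((9 - (-5 - 4)*(-4 + 3))*(-16))*(-19) = ((9 - (-9)*(-1))*(-16))*(-19) = ((9 - 1*9)*(-16))*(-19) = ((9 - 9)*(-16))*(-19) = (0*(-16))*(-19) = 0*(-19) = 0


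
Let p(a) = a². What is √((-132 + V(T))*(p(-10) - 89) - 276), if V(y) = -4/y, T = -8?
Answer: I*√6890/2 ≈ 41.503*I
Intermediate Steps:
√((-132 + V(T))*(p(-10) - 89) - 276) = √((-132 - 4/(-8))*((-10)² - 89) - 276) = √((-132 - 4*(-⅛))*(100 - 89) - 276) = √((-132 + ½)*11 - 276) = √(-263/2*11 - 276) = √(-2893/2 - 276) = √(-3445/2) = I*√6890/2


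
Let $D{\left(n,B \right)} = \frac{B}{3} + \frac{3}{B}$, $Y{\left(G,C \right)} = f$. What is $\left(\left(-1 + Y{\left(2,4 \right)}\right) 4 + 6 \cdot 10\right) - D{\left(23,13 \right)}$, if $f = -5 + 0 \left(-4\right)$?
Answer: $\frac{1226}{39} \approx 31.436$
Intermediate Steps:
$f = -5$ ($f = -5 + 0 = -5$)
$Y{\left(G,C \right)} = -5$
$D{\left(n,B \right)} = \frac{3}{B} + \frac{B}{3}$ ($D{\left(n,B \right)} = B \frac{1}{3} + \frac{3}{B} = \frac{B}{3} + \frac{3}{B} = \frac{3}{B} + \frac{B}{3}$)
$\left(\left(-1 + Y{\left(2,4 \right)}\right) 4 + 6 \cdot 10\right) - D{\left(23,13 \right)} = \left(\left(-1 - 5\right) 4 + 6 \cdot 10\right) - \left(\frac{3}{13} + \frac{1}{3} \cdot 13\right) = \left(\left(-6\right) 4 + 60\right) - \left(3 \cdot \frac{1}{13} + \frac{13}{3}\right) = \left(-24 + 60\right) - \left(\frac{3}{13} + \frac{13}{3}\right) = 36 - \frac{178}{39} = \frac{1226}{39}$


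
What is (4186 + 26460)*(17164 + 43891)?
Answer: 1871091530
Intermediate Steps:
(4186 + 26460)*(17164 + 43891) = 30646*61055 = 1871091530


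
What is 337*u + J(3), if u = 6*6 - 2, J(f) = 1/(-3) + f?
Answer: 34382/3 ≈ 11461.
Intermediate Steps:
J(f) = -1/3 + f
u = 34 (u = 36 - 2 = 34)
337*u + J(3) = 337*34 + (-1/3 + 3) = 11458 + 8/3 = 34382/3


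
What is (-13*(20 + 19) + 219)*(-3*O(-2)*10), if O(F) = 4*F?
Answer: -69120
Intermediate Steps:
(-13*(20 + 19) + 219)*(-3*O(-2)*10) = (-13*(20 + 19) + 219)*(-12*(-2)*10) = (-13*39 + 219)*(-3*(-8)*10) = (-507 + 219)*(24*10) = -288*240 = -69120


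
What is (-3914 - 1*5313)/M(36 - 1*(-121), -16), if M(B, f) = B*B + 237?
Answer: -9227/24886 ≈ -0.37077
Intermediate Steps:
M(B, f) = 237 + B² (M(B, f) = B² + 237 = 237 + B²)
(-3914 - 1*5313)/M(36 - 1*(-121), -16) = (-3914 - 1*5313)/(237 + (36 - 1*(-121))²) = (-3914 - 5313)/(237 + (36 + 121)²) = -9227/(237 + 157²) = -9227/(237 + 24649) = -9227/24886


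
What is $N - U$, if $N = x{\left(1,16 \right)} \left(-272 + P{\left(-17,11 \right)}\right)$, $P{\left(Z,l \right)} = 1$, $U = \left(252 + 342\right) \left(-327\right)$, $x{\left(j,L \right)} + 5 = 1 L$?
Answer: $191257$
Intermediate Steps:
$x{\left(j,L \right)} = -5 + L$ ($x{\left(j,L \right)} = -5 + 1 L = -5 + L$)
$U = -194238$ ($U = 594 \left(-327\right) = -194238$)
$N = -2981$ ($N = \left(-5 + 16\right) \left(-272 + 1\right) = 11 \left(-271\right) = -2981$)
$N - U = -2981 - -194238 = -2981 + 194238 = 191257$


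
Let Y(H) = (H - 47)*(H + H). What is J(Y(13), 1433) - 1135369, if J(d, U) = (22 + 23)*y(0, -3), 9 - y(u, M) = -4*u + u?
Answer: -1134964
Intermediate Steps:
y(u, M) = 9 + 3*u (y(u, M) = 9 - (-4*u + u) = 9 - (-3)*u = 9 + 3*u)
Y(H) = 2*H*(-47 + H) (Y(H) = (-47 + H)*(2*H) = 2*H*(-47 + H))
J(d, U) = 405 (J(d, U) = (22 + 23)*(9 + 3*0) = 45*(9 + 0) = 45*9 = 405)
J(Y(13), 1433) - 1135369 = 405 - 1135369 = -1134964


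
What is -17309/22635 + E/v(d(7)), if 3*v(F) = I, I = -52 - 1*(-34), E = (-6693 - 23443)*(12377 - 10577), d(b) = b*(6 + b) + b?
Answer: 204638490691/22635 ≈ 9.0408e+6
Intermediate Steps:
d(b) = b + b*(6 + b)
E = -54244800 (E = -30136*1800 = -54244800)
I = -18 (I = -52 + 34 = -18)
v(F) = -6 (v(F) = (1/3)*(-18) = -6)
-17309/22635 + E/v(d(7)) = -17309/22635 - 54244800/(-6) = -17309*1/22635 - 54244800*(-1/6) = -17309/22635 + 9040800 = 204638490691/22635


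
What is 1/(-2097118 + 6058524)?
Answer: 1/3961406 ≈ 2.5244e-7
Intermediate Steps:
1/(-2097118 + 6058524) = 1/3961406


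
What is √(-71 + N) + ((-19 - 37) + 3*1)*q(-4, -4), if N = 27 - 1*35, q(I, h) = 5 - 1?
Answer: -212 + I*√79 ≈ -212.0 + 8.8882*I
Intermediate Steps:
q(I, h) = 4
N = -8 (N = 27 - 35 = -8)
√(-71 + N) + ((-19 - 37) + 3*1)*q(-4, -4) = √(-71 - 8) + ((-19 - 37) + 3*1)*4 = √(-79) + (-56 + 3)*4 = I*√79 - 53*4 = I*√79 - 212 = -212 + I*√79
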